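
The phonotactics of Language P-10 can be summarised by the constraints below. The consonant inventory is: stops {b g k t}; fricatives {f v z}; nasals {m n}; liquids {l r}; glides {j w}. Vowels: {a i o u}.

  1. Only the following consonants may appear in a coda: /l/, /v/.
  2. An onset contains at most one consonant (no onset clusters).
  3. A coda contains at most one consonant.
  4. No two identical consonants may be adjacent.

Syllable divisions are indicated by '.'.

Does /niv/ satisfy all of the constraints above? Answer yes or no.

/niv/ — σ1 onset /n/, coda /v/ ok → phonotactically legal

yes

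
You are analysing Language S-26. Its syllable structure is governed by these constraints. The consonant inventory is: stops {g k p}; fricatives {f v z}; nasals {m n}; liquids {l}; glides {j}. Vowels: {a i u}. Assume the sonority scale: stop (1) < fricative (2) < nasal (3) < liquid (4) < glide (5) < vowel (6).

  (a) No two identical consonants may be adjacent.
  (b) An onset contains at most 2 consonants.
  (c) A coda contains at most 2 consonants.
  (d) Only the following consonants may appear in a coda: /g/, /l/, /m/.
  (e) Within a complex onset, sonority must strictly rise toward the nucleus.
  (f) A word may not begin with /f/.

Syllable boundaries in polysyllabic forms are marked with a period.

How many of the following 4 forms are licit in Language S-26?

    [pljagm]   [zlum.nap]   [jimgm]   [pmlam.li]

0

[pljagm] — violates constraint (b): syllable 1 onset /plj/ has 3 consonants (> 2) → illicit
[zlum.nap] — violates constraint (d): syllable 2 coda contains /p/, which is not a licensed coda consonant → illicit
[jimgm] — violates constraint (c): syllable 1 coda /mgm/ has 3 consonants (> 2) → illicit
[pmlam.li] — violates constraint (b): syllable 1 onset /pml/ has 3 consonants (> 2) → illicit
No form is licit → 0.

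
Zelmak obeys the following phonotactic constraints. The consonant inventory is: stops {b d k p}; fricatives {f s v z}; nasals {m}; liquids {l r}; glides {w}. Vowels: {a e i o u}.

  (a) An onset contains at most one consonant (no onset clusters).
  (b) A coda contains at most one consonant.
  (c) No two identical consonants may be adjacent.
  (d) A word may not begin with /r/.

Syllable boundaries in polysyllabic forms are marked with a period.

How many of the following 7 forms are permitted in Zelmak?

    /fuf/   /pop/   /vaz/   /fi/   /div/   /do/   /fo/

7

/fuf/ — σ1 onset /f/, coda /f/ ok → permitted
/pop/ — σ1 onset /p/, coda /p/ ok → permitted
/vaz/ — σ1 onset /v/, coda /z/ ok → permitted
/fi/ — σ1 onset /f/, coda /∅/ ok → permitted
/div/ — σ1 onset /d/, coda /v/ ok → permitted
/do/ — σ1 onset /d/, coda /∅/ ok → permitted
/fo/ — σ1 onset /f/, coda /∅/ ok → permitted
Permitted: /fuf/, /pop/, /vaz/, /fi/, /div/, /do/, /fo/ → 7.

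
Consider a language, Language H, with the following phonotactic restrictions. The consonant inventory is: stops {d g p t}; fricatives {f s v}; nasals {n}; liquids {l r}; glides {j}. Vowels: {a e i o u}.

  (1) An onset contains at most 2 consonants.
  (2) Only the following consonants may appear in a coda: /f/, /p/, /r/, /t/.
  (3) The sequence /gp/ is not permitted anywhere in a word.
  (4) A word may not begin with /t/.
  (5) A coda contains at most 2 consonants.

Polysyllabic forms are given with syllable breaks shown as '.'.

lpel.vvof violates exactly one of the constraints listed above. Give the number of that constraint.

lpel.vvof: syllable 1 coda contains /l/, which is not a licensed coda consonant.
This is a violation of constraint 2: "Only the following consonants may appear in a coda: /f/, /p/, /r/, /t/."
The remaining constraints (1, 3, 4, 5) are satisfied.

2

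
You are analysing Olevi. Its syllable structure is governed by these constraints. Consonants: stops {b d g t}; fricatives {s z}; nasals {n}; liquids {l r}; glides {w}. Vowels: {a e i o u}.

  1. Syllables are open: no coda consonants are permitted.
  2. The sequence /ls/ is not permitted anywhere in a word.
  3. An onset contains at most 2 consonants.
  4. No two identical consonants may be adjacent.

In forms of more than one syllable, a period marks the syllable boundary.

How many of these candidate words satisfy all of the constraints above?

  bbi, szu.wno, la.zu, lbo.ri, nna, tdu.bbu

bbi — violates constraint 4: adjacent identical consonants /bb/ → ill-formed
szu.wno — σ1 onset /sz/ (2C), coda /∅/ ok; σ2 onset /wn/ (2C), coda /∅/ ok → well-formed
la.zu — σ1 onset /l/, coda /∅/ ok; σ2 onset /z/, coda /∅/ ok → well-formed
lbo.ri — σ1 onset /lb/ (2C), coda /∅/ ok; σ2 onset /r/, coda /∅/ ok → well-formed
nna — violates constraint 4: adjacent identical consonants /nn/ → ill-formed
tdu.bbu — violates constraint 4: adjacent identical consonants /bb/ → ill-formed
Well-formed: szu.wno, la.zu, lbo.ri → 3.

3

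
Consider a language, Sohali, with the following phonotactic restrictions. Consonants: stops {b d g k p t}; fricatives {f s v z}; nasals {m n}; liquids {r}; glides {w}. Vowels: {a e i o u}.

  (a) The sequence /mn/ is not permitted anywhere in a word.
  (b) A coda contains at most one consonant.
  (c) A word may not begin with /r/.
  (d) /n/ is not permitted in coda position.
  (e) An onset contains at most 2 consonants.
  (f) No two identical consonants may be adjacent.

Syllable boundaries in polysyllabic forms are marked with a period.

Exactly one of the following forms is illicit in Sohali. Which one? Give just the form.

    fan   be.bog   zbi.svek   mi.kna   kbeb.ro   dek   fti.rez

fan

fan — violates constraint (d): syllable 1 coda contains /n/ → illicit
be.bog — σ1 onset /b/, coda /∅/ ok; σ2 onset /b/, coda /g/ ok → licit
zbi.svek — σ1 onset /zb/ (2C), coda /∅/ ok; σ2 onset /sv/ (2C), coda /k/ ok → licit
mi.kna — σ1 onset /m/, coda /∅/ ok; σ2 onset /kn/ (2C), coda /∅/ ok → licit
kbeb.ro — σ1 onset /kb/ (2C), coda /b/ ok; σ2 onset /r/, coda /∅/ ok → licit
dek — σ1 onset /d/, coda /k/ ok → licit
fti.rez — σ1 onset /ft/ (2C), coda /∅/ ok; σ2 onset /r/, coda /z/ ok → licit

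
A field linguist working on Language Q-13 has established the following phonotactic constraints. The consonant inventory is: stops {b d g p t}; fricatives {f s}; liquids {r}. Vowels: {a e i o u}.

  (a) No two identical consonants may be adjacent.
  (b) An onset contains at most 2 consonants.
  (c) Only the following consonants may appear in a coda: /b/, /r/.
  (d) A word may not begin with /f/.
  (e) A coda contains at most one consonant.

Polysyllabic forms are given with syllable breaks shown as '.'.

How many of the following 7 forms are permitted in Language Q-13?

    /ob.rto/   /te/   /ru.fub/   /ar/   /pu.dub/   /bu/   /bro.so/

/ob.rto/ — σ1 onset /∅/, coda /b/ ok; σ2 onset /rt/ (2C), coda /∅/ ok → permitted
/te/ — σ1 onset /t/, coda /∅/ ok → permitted
/ru.fub/ — σ1 onset /r/, coda /∅/ ok; σ2 onset /f/, coda /b/ ok → permitted
/ar/ — σ1 onset /∅/, coda /r/ ok → permitted
/pu.dub/ — σ1 onset /p/, coda /∅/ ok; σ2 onset /d/, coda /b/ ok → permitted
/bu/ — σ1 onset /b/, coda /∅/ ok → permitted
/bro.so/ — σ1 onset /br/ (2C), coda /∅/ ok; σ2 onset /s/, coda /∅/ ok → permitted
Permitted: /ob.rto/, /te/, /ru.fub/, /ar/, /pu.dub/, /bu/, /bro.so/ → 7.

7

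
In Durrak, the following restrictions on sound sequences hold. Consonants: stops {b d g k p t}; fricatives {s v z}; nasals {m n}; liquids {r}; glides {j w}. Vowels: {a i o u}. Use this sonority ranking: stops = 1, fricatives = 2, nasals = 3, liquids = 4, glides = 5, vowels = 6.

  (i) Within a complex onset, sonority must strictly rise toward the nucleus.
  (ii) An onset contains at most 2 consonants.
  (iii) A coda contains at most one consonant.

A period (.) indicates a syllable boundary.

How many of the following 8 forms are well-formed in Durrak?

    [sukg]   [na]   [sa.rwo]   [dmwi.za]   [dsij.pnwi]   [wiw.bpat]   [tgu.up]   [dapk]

2

[sukg] — violates constraint (iii): syllable 1 coda /kg/ has 2 consonants (> 1) → ill-formed
[na] — σ1 onset /n/, coda /∅/ ok → well-formed
[sa.rwo] — σ1 onset /s/, coda /∅/ ok; σ2 onset /rw/ (4→5 rises), coda /∅/ ok → well-formed
[dmwi.za] — violates constraint (ii): syllable 1 onset /dmw/ has 3 consonants (> 2) → ill-formed
[dsij.pnwi] — violates constraint (ii): syllable 2 onset /pnw/ has 3 consonants (> 2) → ill-formed
[wiw.bpat] — violates constraint (i): syllable 2 onset /bp/: /b/ (stop, 1) → /p/ (stop, 1) does not rise → ill-formed
[tgu.up] — violates constraint (i): syllable 1 onset /tg/: /t/ (stop, 1) → /g/ (stop, 1) does not rise → ill-formed
[dapk] — violates constraint (iii): syllable 1 coda /pk/ has 2 consonants (> 1) → ill-formed
Well-formed: [na], [sa.rwo] → 2.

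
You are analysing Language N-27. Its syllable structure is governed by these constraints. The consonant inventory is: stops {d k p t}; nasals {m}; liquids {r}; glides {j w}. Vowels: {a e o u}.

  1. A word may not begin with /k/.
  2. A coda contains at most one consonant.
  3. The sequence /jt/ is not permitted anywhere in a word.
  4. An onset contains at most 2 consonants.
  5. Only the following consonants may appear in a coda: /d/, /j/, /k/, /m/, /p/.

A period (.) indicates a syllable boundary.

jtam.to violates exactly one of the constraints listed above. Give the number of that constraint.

jtam.to: contains banned sequence /jt/.
This is a violation of constraint 3: "The sequence /jt/ is not permitted anywhere in a word."
The remaining constraints (1, 2, 4, 5) are satisfied.

3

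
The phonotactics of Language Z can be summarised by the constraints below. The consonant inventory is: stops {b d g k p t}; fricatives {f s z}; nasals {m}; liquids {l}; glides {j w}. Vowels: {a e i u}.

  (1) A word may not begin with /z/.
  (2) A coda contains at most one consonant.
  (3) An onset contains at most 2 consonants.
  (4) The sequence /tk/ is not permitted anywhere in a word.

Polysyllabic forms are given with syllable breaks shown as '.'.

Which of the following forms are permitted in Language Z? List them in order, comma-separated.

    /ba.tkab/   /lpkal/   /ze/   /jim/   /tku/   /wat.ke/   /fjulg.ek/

/jim/

/ba.tkab/ — violates constraint 4: contains banned sequence /tk/ → not permitted
/lpkal/ — violates constraint 3: syllable 1 onset /lpk/ has 3 consonants (> 2) → not permitted
/ze/ — violates constraint 1: word begins with /z/ → not permitted
/jim/ — σ1 onset /j/, coda /m/ ok → permitted
/tku/ — violates constraint 4: contains banned sequence /tk/ → not permitted
/wat.ke/ — violates constraint 4: contains banned sequence /tk/ → not permitted
/fjulg.ek/ — violates constraint 2: syllable 1 coda /lg/ has 2 consonants (> 1) → not permitted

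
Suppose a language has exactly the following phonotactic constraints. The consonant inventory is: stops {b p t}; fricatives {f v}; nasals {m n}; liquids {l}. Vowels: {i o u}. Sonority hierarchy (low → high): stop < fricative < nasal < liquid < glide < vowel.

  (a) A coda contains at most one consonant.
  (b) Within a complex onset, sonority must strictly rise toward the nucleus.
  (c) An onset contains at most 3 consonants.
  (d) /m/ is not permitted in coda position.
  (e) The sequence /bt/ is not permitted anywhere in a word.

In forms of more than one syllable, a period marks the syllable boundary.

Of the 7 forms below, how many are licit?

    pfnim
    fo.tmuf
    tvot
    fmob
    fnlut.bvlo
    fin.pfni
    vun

6

pfnim — violates constraint (d): syllable 1 coda contains /m/ → illicit
fo.tmuf — σ1 onset /f/, coda /∅/ ok; σ2 onset /tm/ (1→3 rises), coda /f/ ok → licit
tvot — σ1 onset /tv/ (1→2 rises), coda /t/ ok → licit
fmob — σ1 onset /fm/ (2→3 rises), coda /b/ ok → licit
fnlut.bvlo — σ1 onset /fnl/ (2→3→4 rises), coda /t/ ok; σ2 onset /bvl/ (1→2→4 rises), coda /∅/ ok → licit
fin.pfni — σ1 onset /f/, coda /n/ ok; σ2 onset /pfn/ (1→2→3 rises), coda /∅/ ok → licit
vun — σ1 onset /v/, coda /n/ ok → licit
Licit: fo.tmuf, tvot, fmob, fnlut.bvlo, fin.pfni, vun → 6.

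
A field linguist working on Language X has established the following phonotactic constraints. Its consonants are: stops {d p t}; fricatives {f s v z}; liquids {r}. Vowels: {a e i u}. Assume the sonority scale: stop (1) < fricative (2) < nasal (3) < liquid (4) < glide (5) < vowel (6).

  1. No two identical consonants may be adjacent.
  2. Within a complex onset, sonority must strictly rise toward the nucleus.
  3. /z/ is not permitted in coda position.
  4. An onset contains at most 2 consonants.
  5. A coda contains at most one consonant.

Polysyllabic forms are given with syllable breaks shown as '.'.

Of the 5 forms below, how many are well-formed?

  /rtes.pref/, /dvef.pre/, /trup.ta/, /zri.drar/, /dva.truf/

4

/rtes.pref/ — violates constraint 2: syllable 1 onset /rt/: /r/ (liquid, 4) → /t/ (stop, 1) does not rise → ill-formed
/dvef.pre/ — σ1 onset /dv/ (1→2 rises), coda /f/ ok; σ2 onset /pr/ (1→4 rises), coda /∅/ ok → well-formed
/trup.ta/ — σ1 onset /tr/ (1→4 rises), coda /p/ ok; σ2 onset /t/, coda /∅/ ok → well-formed
/zri.drar/ — σ1 onset /zr/ (2→4 rises), coda /∅/ ok; σ2 onset /dr/ (1→4 rises), coda /r/ ok → well-formed
/dva.truf/ — σ1 onset /dv/ (1→2 rises), coda /∅/ ok; σ2 onset /tr/ (1→4 rises), coda /f/ ok → well-formed
Well-formed: /dvef.pre/, /trup.ta/, /zri.drar/, /dva.truf/ → 4.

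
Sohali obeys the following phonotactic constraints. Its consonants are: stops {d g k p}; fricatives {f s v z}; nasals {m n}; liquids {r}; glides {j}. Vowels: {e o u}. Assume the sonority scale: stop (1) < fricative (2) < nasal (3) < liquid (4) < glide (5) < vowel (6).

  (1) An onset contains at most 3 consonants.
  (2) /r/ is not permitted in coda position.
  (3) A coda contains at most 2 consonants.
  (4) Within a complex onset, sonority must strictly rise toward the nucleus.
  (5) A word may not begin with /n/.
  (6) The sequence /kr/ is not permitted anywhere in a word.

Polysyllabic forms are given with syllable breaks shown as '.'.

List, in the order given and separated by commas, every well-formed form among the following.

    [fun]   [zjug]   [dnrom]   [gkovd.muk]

[fun] — σ1 onset /f/, coda /n/ ok → well-formed
[zjug] — σ1 onset /zj/ (2→5 rises), coda /g/ ok → well-formed
[dnrom] — σ1 onset /dnr/ (1→3→4 rises), coda /m/ ok → well-formed
[gkovd.muk] — violates constraint 4: syllable 1 onset /gk/: /g/ (stop, 1) → /k/ (stop, 1) does not rise → ill-formed

[fun], [zjug], [dnrom]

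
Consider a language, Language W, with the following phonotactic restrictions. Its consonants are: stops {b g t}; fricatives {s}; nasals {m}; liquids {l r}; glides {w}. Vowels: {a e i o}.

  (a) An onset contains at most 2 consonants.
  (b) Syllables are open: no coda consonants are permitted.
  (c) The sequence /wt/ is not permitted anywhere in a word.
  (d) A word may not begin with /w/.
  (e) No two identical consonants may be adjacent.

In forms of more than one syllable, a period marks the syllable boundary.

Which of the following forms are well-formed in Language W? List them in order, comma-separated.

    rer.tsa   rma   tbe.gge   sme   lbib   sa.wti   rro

rma, sme

rer.tsa — violates constraint (b): syllable 1 coda /r/ has 1 consonant (> 0) → ill-formed
rma — σ1 onset /rm/ (2C), coda /∅/ ok → well-formed
tbe.gge — violates constraint (e): adjacent identical consonants /gg/ → ill-formed
sme — σ1 onset /sm/ (2C), coda /∅/ ok → well-formed
lbib — violates constraint (b): syllable 1 coda /b/ has 1 consonant (> 0) → ill-formed
sa.wti — violates constraint (c): contains banned sequence /wt/ → ill-formed
rro — violates constraint (e): adjacent identical consonants /rr/ → ill-formed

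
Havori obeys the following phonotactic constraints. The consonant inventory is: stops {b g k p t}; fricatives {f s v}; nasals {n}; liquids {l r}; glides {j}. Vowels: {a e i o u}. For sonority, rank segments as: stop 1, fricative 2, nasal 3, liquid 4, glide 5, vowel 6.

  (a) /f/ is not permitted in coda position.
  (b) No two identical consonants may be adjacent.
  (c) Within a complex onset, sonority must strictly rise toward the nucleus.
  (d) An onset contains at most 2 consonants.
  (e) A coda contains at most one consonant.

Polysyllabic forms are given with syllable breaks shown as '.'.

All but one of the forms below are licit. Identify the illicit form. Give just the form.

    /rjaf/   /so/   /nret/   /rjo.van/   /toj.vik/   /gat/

/rjaf/

/rjaf/ — violates constraint (a): syllable 1 coda contains /f/ → illicit
/so/ — σ1 onset /s/, coda /∅/ ok → licit
/nret/ — σ1 onset /nr/ (3→4 rises), coda /t/ ok → licit
/rjo.van/ — σ1 onset /rj/ (4→5 rises), coda /∅/ ok; σ2 onset /v/, coda /n/ ok → licit
/toj.vik/ — σ1 onset /t/, coda /j/ ok; σ2 onset /v/, coda /k/ ok → licit
/gat/ — σ1 onset /g/, coda /t/ ok → licit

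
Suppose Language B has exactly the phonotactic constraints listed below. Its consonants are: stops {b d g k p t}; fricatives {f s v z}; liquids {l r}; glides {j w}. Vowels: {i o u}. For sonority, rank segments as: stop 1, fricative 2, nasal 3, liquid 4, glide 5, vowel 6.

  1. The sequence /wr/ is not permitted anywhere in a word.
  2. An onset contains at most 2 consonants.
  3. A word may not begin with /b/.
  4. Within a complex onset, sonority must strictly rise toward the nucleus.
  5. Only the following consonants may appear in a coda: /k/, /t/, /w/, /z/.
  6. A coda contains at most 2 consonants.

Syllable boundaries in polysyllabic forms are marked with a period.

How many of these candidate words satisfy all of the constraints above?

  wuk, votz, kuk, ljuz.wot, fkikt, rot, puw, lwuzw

7

wuk — σ1 onset /w/, coda /k/ ok → permitted
votz — σ1 onset /v/, coda /tz/ (2C) ok → permitted
kuk — σ1 onset /k/, coda /k/ ok → permitted
ljuz.wot — σ1 onset /lj/ (4→5 rises), coda /z/ ok; σ2 onset /w/, coda /t/ ok → permitted
fkikt — violates constraint 4: syllable 1 onset /fk/: /f/ (fricative, 2) → /k/ (stop, 1) does not rise → not permitted
rot — σ1 onset /r/, coda /t/ ok → permitted
puw — σ1 onset /p/, coda /w/ ok → permitted
lwuzw — σ1 onset /lw/ (4→5 rises), coda /zw/ (2C) ok → permitted
Permitted: wuk, votz, kuk, ljuz.wot, rot, puw, lwuzw → 7.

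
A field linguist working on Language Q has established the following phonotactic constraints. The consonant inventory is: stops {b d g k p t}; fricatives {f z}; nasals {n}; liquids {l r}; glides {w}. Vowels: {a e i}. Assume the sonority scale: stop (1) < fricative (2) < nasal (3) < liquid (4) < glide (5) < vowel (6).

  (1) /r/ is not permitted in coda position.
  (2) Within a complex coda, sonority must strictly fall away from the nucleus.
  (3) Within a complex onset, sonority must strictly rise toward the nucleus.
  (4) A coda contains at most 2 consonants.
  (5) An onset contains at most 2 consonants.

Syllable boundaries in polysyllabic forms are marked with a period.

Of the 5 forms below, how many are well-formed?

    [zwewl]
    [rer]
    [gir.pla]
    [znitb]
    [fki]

1

[zwewl] — σ1 onset /zw/ (2→5 rises), coda /wl/ (5→4 falls) ok → well-formed
[rer] — violates constraint 1: syllable 1 coda contains /r/ → ill-formed
[gir.pla] — violates constraint 1: syllable 1 coda contains /r/ → ill-formed
[znitb] — violates constraint 2: syllable 1 coda /tb/: /t/ (stop, 1) → /b/ (stop, 1) does not fall → ill-formed
[fki] — violates constraint 3: syllable 1 onset /fk/: /f/ (fricative, 2) → /k/ (stop, 1) does not rise → ill-formed
Well-formed: [zwewl] → 1.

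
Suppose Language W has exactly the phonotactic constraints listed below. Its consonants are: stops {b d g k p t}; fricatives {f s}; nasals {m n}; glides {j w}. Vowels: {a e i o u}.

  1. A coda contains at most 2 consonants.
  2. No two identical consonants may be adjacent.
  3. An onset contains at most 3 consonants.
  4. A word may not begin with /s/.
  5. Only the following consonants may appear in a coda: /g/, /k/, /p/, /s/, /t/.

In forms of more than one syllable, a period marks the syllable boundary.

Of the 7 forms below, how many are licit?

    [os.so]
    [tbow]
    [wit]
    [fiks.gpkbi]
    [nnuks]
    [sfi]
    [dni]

[os.so] — violates constraint 2: adjacent identical consonants /ss/ → illicit
[tbow] — violates constraint 5: syllable 1 coda contains /w/, which is not a licensed coda consonant → illicit
[wit] — σ1 onset /w/, coda /t/ ok → licit
[fiks.gpkbi] — violates constraint 3: syllable 2 onset /gpkb/ has 4 consonants (> 3) → illicit
[nnuks] — violates constraint 2: adjacent identical consonants /nn/ → illicit
[sfi] — violates constraint 4: word begins with /s/ → illicit
[dni] — σ1 onset /dn/ (2C), coda /∅/ ok → licit
Licit: [wit], [dni] → 2.

2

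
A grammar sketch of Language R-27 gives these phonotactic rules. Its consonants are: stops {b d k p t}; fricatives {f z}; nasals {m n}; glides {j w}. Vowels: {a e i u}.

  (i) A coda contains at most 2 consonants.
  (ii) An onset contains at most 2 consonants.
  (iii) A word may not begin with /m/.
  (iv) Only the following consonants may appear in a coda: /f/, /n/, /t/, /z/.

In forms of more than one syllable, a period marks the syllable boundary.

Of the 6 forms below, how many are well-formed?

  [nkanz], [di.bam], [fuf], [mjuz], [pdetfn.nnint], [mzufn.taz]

[nkanz] — σ1 onset /nk/ (2C), coda /nz/ (2C) ok → well-formed
[di.bam] — violates constraint (iv): syllable 2 coda contains /m/, which is not a licensed coda consonant → ill-formed
[fuf] — σ1 onset /f/, coda /f/ ok → well-formed
[mjuz] — violates constraint (iii): word begins with /m/ → ill-formed
[pdetfn.nnint] — violates constraint (i): syllable 1 coda /tfn/ has 3 consonants (> 2) → ill-formed
[mzufn.taz] — violates constraint (iii): word begins with /m/ → ill-formed
Well-formed: [nkanz], [fuf] → 2.

2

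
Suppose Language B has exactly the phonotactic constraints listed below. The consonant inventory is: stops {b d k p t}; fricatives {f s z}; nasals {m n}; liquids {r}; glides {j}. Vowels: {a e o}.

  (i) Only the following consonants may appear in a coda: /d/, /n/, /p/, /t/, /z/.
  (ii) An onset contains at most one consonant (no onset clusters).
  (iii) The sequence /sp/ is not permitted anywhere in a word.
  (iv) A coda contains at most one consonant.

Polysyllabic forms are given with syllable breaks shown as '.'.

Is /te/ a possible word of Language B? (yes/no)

yes

/te/ — σ1 onset /t/, coda /∅/ ok → licit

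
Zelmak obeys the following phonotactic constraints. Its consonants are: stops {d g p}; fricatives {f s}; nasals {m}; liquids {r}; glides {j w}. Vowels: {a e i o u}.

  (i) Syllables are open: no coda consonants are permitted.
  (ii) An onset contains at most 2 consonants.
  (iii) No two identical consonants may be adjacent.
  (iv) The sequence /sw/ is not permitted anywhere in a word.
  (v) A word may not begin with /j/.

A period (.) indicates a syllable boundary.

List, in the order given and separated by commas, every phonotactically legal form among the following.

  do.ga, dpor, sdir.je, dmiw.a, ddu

do.ga

do.ga — σ1 onset /d/, coda /∅/ ok; σ2 onset /g/, coda /∅/ ok → phonotactically legal
dpor — violates constraint (i): syllable 1 coda /r/ has 1 consonant (> 0) → phonotactically illegal
sdir.je — violates constraint (i): syllable 1 coda /r/ has 1 consonant (> 0) → phonotactically illegal
dmiw.a — violates constraint (i): syllable 1 coda /w/ has 1 consonant (> 0) → phonotactically illegal
ddu — violates constraint (iii): adjacent identical consonants /dd/ → phonotactically illegal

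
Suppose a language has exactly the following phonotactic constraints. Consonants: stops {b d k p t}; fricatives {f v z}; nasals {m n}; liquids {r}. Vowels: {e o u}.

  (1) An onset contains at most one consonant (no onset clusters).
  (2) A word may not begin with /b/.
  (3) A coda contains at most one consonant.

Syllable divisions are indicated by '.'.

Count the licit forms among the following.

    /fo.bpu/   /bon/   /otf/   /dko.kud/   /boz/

/fo.bpu/ — violates constraint 1: syllable 2 onset /bp/ has 2 consonants (> 1) → illicit
/bon/ — violates constraint 2: word begins with /b/ → illicit
/otf/ — violates constraint 3: syllable 1 coda /tf/ has 2 consonants (> 1) → illicit
/dko.kud/ — violates constraint 1: syllable 1 onset /dk/ has 2 consonants (> 1) → illicit
/boz/ — violates constraint 2: word begins with /b/ → illicit
No form is licit → 0.

0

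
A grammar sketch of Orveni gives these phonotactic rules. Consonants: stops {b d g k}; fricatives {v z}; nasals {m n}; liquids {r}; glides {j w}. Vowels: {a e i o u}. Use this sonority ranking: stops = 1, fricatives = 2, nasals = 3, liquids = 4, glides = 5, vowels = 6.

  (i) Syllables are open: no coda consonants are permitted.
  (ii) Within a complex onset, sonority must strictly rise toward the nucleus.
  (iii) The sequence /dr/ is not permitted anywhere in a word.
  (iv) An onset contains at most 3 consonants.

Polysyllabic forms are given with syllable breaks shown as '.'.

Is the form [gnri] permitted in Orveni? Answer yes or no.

yes

[gnri] — σ1 onset /gnr/ (1→3→4 rises), coda /∅/ ok → permitted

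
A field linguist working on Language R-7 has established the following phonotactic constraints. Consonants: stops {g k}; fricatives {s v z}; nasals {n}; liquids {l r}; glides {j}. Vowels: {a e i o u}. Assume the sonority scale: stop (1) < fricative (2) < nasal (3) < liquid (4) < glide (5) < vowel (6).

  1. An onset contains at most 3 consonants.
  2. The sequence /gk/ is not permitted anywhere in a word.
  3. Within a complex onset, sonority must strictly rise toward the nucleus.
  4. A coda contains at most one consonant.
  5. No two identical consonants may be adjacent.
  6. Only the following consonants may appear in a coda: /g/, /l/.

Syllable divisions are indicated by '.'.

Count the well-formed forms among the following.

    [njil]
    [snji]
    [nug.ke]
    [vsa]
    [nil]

3

[njil] — σ1 onset /nj/ (3→5 rises), coda /l/ ok → well-formed
[snji] — σ1 onset /snj/ (2→3→5 rises), coda /∅/ ok → well-formed
[nug.ke] — violates constraint 2: contains banned sequence /gk/ → ill-formed
[vsa] — violates constraint 3: syllable 1 onset /vs/: /v/ (fricative, 2) → /s/ (fricative, 2) does not rise → ill-formed
[nil] — σ1 onset /n/, coda /l/ ok → well-formed
Well-formed: [njil], [snji], [nil] → 3.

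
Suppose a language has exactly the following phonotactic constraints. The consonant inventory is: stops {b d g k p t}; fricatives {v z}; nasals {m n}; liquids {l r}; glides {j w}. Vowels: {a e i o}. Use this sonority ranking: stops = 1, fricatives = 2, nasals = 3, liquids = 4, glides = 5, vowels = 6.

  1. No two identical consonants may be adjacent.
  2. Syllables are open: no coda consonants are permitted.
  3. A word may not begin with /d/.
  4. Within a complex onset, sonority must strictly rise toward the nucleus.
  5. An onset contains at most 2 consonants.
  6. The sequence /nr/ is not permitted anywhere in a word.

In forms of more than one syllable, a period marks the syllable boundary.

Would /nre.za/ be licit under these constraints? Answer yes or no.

no

/nre.za/ — violates constraint 6: contains banned sequence /nr/ → illicit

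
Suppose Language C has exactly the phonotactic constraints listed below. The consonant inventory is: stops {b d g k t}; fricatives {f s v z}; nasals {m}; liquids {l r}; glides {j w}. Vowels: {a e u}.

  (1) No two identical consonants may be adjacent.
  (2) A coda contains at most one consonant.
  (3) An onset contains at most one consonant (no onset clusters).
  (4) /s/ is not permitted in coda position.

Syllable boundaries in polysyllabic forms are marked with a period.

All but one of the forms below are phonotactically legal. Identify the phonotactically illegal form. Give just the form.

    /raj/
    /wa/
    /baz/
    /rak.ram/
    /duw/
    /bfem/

/bfem/

/raj/ — σ1 onset /r/, coda /j/ ok → phonotactically legal
/wa/ — σ1 onset /w/, coda /∅/ ok → phonotactically legal
/baz/ — σ1 onset /b/, coda /z/ ok → phonotactically legal
/rak.ram/ — σ1 onset /r/, coda /k/ ok; σ2 onset /r/, coda /m/ ok → phonotactically legal
/duw/ — σ1 onset /d/, coda /w/ ok → phonotactically legal
/bfem/ — violates constraint 3: syllable 1 onset /bf/ has 2 consonants (> 1) → phonotactically illegal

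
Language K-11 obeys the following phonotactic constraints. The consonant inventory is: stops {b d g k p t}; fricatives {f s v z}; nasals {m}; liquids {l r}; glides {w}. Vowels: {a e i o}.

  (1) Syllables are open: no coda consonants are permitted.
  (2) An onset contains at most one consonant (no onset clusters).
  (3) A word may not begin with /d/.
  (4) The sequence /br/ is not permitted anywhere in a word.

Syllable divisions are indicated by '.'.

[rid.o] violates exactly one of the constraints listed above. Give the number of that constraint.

[rid.o]: syllable 1 coda /d/ has 1 consonant (> 0).
This is a violation of constraint 1: "Syllables are open: no coda consonants are permitted."
The remaining constraints (2, 3, 4) are satisfied.

1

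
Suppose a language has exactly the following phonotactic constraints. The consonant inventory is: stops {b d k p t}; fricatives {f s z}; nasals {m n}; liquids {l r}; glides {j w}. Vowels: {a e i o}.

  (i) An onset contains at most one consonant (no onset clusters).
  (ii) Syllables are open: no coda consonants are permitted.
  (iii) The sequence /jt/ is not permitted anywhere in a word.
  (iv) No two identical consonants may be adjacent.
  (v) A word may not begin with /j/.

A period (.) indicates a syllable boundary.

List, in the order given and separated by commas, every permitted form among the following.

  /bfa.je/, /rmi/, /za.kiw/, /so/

/so/

/bfa.je/ — violates constraint (i): syllable 1 onset /bf/ has 2 consonants (> 1) → not permitted
/rmi/ — violates constraint (i): syllable 1 onset /rm/ has 2 consonants (> 1) → not permitted
/za.kiw/ — violates constraint (ii): syllable 2 coda /w/ has 1 consonant (> 0) → not permitted
/so/ — σ1 onset /s/, coda /∅/ ok → permitted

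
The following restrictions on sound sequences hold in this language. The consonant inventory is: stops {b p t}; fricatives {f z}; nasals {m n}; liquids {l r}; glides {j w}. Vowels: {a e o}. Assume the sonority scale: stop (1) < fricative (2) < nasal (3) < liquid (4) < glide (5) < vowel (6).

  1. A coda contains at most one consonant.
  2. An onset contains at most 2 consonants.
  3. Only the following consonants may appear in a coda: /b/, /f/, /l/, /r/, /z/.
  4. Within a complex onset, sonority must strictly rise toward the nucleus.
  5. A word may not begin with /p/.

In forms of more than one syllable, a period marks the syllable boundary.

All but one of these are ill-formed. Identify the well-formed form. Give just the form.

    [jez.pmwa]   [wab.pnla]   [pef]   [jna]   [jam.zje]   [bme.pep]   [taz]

[taz]

[jez.pmwa] — violates constraint 2: syllable 2 onset /pmw/ has 3 consonants (> 2) → ill-formed
[wab.pnla] — violates constraint 2: syllable 2 onset /pnl/ has 3 consonants (> 2) → ill-formed
[pef] — violates constraint 5: word begins with /p/ → ill-formed
[jna] — violates constraint 4: syllable 1 onset /jn/: /j/ (glide, 5) → /n/ (nasal, 3) does not rise → ill-formed
[jam.zje] — violates constraint 3: syllable 1 coda contains /m/, which is not a licensed coda consonant → ill-formed
[bme.pep] — violates constraint 3: syllable 2 coda contains /p/, which is not a licensed coda consonant → ill-formed
[taz] — σ1 onset /t/, coda /z/ ok → well-formed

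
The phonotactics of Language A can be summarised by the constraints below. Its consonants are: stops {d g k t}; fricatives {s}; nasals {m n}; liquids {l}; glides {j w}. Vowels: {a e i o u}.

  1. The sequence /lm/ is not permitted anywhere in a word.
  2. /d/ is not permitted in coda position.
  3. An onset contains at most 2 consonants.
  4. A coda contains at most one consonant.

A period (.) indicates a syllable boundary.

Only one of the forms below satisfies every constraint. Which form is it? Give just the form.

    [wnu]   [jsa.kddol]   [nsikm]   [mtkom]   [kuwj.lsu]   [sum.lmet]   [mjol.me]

[wnu]

[wnu] — σ1 onset /wn/ (2C), coda /∅/ ok → permitted
[jsa.kddol] — violates constraint 3: syllable 2 onset /kdd/ has 3 consonants (> 2) → not permitted
[nsikm] — violates constraint 4: syllable 1 coda /km/ has 2 consonants (> 1) → not permitted
[mtkom] — violates constraint 3: syllable 1 onset /mtk/ has 3 consonants (> 2) → not permitted
[kuwj.lsu] — violates constraint 4: syllable 1 coda /wj/ has 2 consonants (> 1) → not permitted
[sum.lmet] — violates constraint 1: contains banned sequence /lm/ → not permitted
[mjol.me] — violates constraint 1: contains banned sequence /lm/ → not permitted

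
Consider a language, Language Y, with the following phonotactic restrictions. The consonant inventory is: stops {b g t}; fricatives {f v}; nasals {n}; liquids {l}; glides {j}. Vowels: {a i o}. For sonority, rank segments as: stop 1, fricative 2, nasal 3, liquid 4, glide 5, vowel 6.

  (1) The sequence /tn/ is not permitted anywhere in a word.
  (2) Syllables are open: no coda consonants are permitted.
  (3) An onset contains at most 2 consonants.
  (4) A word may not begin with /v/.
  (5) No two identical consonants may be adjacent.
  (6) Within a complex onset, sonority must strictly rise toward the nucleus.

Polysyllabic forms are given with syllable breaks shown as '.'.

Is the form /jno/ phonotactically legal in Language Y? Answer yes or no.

/jno/ — violates constraint 6: syllable 1 onset /jn/: /j/ (glide, 5) → /n/ (nasal, 3) does not rise → phonotactically illegal

no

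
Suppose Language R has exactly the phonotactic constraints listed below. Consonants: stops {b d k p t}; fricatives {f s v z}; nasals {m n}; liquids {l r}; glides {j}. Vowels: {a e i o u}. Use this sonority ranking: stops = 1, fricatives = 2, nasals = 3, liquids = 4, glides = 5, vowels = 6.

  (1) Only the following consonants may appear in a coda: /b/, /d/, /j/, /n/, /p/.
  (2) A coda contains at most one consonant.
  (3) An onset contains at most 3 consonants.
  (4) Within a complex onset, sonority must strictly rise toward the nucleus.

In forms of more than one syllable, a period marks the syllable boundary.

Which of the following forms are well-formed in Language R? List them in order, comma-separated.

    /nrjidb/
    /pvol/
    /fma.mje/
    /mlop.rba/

/fma.mje/

/nrjidb/ — violates constraint 2: syllable 1 coda /db/ has 2 consonants (> 1) → ill-formed
/pvol/ — violates constraint 1: syllable 1 coda contains /l/, which is not a licensed coda consonant → ill-formed
/fma.mje/ — σ1 onset /fm/ (2→3 rises), coda /∅/ ok; σ2 onset /mj/ (3→5 rises), coda /∅/ ok → well-formed
/mlop.rba/ — violates constraint 4: syllable 2 onset /rb/: /r/ (liquid, 4) → /b/ (stop, 1) does not rise → ill-formed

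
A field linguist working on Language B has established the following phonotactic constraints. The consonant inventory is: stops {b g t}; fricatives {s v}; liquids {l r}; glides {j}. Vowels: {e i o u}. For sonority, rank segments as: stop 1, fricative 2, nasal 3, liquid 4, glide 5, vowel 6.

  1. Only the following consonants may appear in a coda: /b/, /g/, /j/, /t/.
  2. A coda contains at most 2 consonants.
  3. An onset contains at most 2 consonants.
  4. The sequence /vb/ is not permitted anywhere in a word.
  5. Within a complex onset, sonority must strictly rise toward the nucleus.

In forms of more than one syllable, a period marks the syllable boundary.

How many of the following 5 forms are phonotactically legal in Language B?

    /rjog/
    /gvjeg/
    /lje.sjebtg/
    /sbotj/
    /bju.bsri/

1

/rjog/ — σ1 onset /rj/ (4→5 rises), coda /g/ ok → phonotactically legal
/gvjeg/ — violates constraint 3: syllable 1 onset /gvj/ has 3 consonants (> 2) → phonotactically illegal
/lje.sjebtg/ — violates constraint 2: syllable 2 coda /btg/ has 3 consonants (> 2) → phonotactically illegal
/sbotj/ — violates constraint 5: syllable 1 onset /sb/: /s/ (fricative, 2) → /b/ (stop, 1) does not rise → phonotactically illegal
/bju.bsri/ — violates constraint 3: syllable 2 onset /bsr/ has 3 consonants (> 2) → phonotactically illegal
Phonotactically legal: /rjog/ → 1.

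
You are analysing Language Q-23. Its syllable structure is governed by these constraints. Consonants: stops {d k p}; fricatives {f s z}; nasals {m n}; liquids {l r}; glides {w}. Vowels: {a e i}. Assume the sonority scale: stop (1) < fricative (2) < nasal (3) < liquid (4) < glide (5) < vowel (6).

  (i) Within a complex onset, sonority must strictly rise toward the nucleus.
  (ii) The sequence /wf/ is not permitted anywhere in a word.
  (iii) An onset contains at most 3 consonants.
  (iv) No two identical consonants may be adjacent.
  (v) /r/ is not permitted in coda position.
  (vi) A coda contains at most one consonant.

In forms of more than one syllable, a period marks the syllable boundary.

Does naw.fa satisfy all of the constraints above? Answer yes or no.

no

naw.fa — violates constraint (ii): contains banned sequence /wf/ → not permitted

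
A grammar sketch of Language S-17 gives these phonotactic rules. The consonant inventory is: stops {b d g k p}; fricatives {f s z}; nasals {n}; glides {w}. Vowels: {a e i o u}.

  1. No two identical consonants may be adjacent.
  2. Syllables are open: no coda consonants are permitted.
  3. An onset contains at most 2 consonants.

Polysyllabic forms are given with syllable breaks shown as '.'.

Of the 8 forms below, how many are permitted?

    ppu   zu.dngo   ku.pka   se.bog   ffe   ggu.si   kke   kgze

ppu — violates constraint 1: adjacent identical consonants /pp/ → not permitted
zu.dngo — violates constraint 3: syllable 2 onset /dng/ has 3 consonants (> 2) → not permitted
ku.pka — σ1 onset /k/, coda /∅/ ok; σ2 onset /pk/ (2C), coda /∅/ ok → permitted
se.bog — violates constraint 2: syllable 2 coda /g/ has 1 consonant (> 0) → not permitted
ffe — violates constraint 1: adjacent identical consonants /ff/ → not permitted
ggu.si — violates constraint 1: adjacent identical consonants /gg/ → not permitted
kke — violates constraint 1: adjacent identical consonants /kk/ → not permitted
kgze — violates constraint 3: syllable 1 onset /kgz/ has 3 consonants (> 2) → not permitted
Permitted: ku.pka → 1.

1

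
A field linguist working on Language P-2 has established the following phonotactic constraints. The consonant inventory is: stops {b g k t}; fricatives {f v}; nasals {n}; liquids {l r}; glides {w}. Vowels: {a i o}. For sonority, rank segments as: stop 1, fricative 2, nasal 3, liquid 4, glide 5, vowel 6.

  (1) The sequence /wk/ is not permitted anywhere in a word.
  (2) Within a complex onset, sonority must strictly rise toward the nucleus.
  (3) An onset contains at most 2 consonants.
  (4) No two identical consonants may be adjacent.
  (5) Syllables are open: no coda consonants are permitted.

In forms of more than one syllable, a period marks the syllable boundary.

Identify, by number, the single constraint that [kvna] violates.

3

[kvna]: syllable 1 onset /kvn/ has 3 consonants (> 2).
This is a violation of constraint 3: "An onset contains at most 2 consonants."
The remaining constraints (1, 2, 4, 5) are satisfied.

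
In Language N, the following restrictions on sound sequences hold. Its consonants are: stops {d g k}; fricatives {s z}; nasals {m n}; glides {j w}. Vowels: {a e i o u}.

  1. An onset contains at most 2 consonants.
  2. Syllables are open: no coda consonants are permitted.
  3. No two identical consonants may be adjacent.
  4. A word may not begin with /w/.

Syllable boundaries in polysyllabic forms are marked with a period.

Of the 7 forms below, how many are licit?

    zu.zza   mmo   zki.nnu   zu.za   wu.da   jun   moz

zu.zza — violates constraint 3: adjacent identical consonants /zz/ → illicit
mmo — violates constraint 3: adjacent identical consonants /mm/ → illicit
zki.nnu — violates constraint 3: adjacent identical consonants /nn/ → illicit
zu.za — σ1 onset /z/, coda /∅/ ok; σ2 onset /z/, coda /∅/ ok → licit
wu.da — violates constraint 4: word begins with /w/ → illicit
jun — violates constraint 2: syllable 1 coda /n/ has 1 consonant (> 0) → illicit
moz — violates constraint 2: syllable 1 coda /z/ has 1 consonant (> 0) → illicit
Licit: zu.za → 1.

1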